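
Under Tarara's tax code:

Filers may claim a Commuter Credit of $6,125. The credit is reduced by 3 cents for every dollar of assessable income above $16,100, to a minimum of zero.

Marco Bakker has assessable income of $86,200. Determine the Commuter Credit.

$4,022

Commuter Credit: 3% of the $70,100 excess over $16,100 is $2,103; credit = $6,125 − $2,103 = $4,022.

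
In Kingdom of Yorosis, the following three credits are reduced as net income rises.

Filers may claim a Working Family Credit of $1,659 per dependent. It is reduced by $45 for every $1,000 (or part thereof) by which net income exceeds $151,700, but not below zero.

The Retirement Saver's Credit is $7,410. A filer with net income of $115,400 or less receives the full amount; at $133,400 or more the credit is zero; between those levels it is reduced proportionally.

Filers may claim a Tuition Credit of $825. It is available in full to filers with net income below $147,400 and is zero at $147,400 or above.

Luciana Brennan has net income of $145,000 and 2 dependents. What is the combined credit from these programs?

Working Family Credit: base = 2 × $1,659 = $3,318. $145,000 is at or below the $151,700 threshold, so the full $3,318 applies.
Retirement Saver's Credit: $145,000 is at or above $133,400, so the credit is $0.
Tuition Credit: $145,000 is below the $147,400 cutoff, so the full $825 applies.
Total: $3,318 + $0 + $825 = $4,143.

$4,143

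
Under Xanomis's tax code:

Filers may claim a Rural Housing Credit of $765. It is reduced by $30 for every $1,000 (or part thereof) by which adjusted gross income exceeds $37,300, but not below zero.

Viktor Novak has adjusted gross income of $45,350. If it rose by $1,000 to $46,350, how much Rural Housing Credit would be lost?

$30

At $45,350 — income exceeds $37,300 by $8,050, which is 9 full-or-partial $1,000 increments; reduction = 9 × $30 = $270, leaving $495.
At $46,350 — income exceeds $37,300 by $9,050, which is 10 full-or-partial $1,000 increments; reduction = 10 × $30 = $300, leaving $465.
Lost: $495 − $465 = $30.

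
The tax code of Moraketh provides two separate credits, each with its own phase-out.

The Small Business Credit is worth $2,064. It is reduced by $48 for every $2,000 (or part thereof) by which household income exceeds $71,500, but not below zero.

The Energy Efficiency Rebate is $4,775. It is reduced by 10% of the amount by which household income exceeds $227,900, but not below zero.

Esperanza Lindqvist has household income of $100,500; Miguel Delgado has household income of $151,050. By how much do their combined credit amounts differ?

$1,200

Esperanza ($100,500): Small Business Credit: income exceeds $71,500 by $29,000, which is 15 full-or-partial $2,000 increments; reduction = 15 × $48 = $720, leaving $1,344. Energy Efficiency Rebate: $100,500 is at or below the $227,900 threshold, so the full $4,775 applies. total $1,344 + $4,775 = $6,119
Miguel ($151,050): Small Business Credit: income exceeds $71,500 by $79,550, which is 40 full-or-partial $2,000 increments; reduction = 40 × $48 = $1,920, leaving $144. Energy Efficiency Rebate: $151,050 is at or below the $227,900 threshold, so the full $4,775 applies. total $144 + $4,775 = $4,919
Difference: |$6,119 − $4,919| = $1,200.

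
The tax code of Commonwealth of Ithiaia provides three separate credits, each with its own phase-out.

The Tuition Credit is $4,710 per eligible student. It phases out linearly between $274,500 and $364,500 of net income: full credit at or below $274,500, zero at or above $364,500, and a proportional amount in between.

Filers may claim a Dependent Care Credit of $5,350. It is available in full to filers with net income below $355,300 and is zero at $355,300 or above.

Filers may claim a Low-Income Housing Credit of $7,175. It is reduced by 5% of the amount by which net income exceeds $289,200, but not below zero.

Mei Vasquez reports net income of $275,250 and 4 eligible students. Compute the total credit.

$31,208

Tuition Credit: base = 4 × $4,710 = $18,840. $275,250 is $750 into a $90,000 phase-out range, leaving 89,250/90,000 of the credit: $18,840 × 89,250/90,000 = $18,683.
Dependent Care Credit: $275,250 is below the $355,300 cutoff, so the full $5,350 applies.
Low-Income Housing Credit: $275,250 is at or below the $289,200 threshold, so the full $7,175 applies.
Total: $18,683 + $5,350 + $7,175 = $31,208.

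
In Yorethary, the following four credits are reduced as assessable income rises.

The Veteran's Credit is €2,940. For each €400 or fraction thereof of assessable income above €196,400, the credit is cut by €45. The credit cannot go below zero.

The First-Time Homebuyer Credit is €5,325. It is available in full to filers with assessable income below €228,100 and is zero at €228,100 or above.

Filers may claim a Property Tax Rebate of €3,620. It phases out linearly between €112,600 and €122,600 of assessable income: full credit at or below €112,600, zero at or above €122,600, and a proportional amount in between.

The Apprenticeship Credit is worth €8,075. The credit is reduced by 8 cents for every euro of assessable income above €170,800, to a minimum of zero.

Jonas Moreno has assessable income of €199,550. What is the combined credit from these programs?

€13,680

Veteran's Credit: income exceeds €196,400 by €3,150, which is 8 full-or-partial €400 increments; reduction = 8 × €45 = €360, leaving €2,580.
First-Time Homebuyer Credit: €199,550 is below the €228,100 cutoff, so the full €5,325 applies.
Property Tax Rebate: €199,550 is at or above €122,600, so the credit is €0.
Apprenticeship Credit: 8% of the €28,750 excess over €170,800 is €2,300; credit = €8,075 − €2,300 = €5,775.
Total: €2,580 + €5,325 + €0 + €5,775 = €13,680.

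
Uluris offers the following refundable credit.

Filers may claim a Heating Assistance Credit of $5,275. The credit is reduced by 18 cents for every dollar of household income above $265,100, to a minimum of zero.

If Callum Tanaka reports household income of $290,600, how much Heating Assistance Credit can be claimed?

$685

Heating Assistance Credit: 18% of the $25,500 excess over $265,100 is $4,590; credit = $5,275 − $4,590 = $685.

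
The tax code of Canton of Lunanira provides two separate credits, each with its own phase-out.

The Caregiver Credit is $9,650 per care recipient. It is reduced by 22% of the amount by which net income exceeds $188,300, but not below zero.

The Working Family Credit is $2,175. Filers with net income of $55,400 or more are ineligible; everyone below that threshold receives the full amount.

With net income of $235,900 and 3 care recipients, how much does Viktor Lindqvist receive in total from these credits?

$18,478

Caregiver Credit: base = 3 × $9,650 = $28,950. 22% of the $47,600 excess over $188,300 is $10,472; credit = $28,950 − $10,472 = $18,478.
Working Family Credit: $235,900 meets or exceeds the $55,400 cutoff, so the credit is $0.
Total: $18,478 + $0 = $18,478.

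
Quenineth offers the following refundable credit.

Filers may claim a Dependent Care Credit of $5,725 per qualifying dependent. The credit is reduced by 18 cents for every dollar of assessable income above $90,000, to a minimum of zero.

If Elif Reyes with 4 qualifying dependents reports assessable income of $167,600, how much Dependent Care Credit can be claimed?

$8,932

Dependent Care Credit: base = 4 × $5,725 = $22,900. 18% of the $77,600 excess over $90,000 is $13,968; credit = $22,900 − $13,968 = $8,932.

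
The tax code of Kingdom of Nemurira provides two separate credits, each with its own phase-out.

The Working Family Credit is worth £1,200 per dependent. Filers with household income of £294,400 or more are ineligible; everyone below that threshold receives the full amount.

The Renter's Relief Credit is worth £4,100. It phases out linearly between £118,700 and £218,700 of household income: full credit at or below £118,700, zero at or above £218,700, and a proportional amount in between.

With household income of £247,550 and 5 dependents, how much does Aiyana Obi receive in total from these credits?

Working Family Credit: base = 5 × £1,200 = £6,000. £247,550 is below the £294,400 cutoff, so the full £6,000 applies.
Renter's Relief Credit: £247,550 is at or above £218,700, so the credit is £0.
Total: £6,000 + £0 = £6,000.

£6,000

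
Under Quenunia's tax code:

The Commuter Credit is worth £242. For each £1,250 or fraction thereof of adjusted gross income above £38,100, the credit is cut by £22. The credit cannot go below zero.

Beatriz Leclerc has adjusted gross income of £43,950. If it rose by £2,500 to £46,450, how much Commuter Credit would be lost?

£44

At £43,950 — income exceeds £38,100 by £5,850, which is 5 full-or-partial £1,250 increments; reduction = 5 × £22 = £110, leaving £132.
At £46,450 — income exceeds £38,100 by £8,350, which is 7 full-or-partial £1,250 increments; reduction = 7 × £22 = £154, leaving £88.
Lost: £132 − £88 = £44.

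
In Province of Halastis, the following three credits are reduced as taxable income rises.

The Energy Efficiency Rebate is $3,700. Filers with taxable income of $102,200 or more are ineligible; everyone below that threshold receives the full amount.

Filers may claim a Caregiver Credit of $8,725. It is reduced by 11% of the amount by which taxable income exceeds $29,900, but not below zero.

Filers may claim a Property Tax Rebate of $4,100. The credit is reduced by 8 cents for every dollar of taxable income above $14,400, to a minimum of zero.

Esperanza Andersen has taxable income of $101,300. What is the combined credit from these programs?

$4,571

Energy Efficiency Rebate: $101,300 is below the $102,200 cutoff, so the full $3,700 applies.
Caregiver Credit: 11% of the $71,400 excess over $29,900 is $7,854; credit = $8,725 − $7,854 = $871.
Property Tax Rebate: 8% of the $86,900 excess over $14,400 is $6,952 ≥ base, so the credit is $0.
Total: $3,700 + $871 + $0 = $4,571.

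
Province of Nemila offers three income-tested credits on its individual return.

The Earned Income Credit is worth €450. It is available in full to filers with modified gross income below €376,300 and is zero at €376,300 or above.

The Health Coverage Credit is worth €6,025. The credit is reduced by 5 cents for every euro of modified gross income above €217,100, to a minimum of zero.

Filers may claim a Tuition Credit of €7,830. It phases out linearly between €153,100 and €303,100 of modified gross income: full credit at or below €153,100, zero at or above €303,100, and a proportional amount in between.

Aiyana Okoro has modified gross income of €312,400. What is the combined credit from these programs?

€1,710

Earned Income Credit: €312,400 is below the €376,300 cutoff, so the full €450 applies.
Health Coverage Credit: 5% of the €95,300 excess over €217,100 is €4,765; credit = €6,025 − €4,765 = €1,260.
Tuition Credit: €312,400 is at or above €303,100, so the credit is €0.
Total: €450 + €1,260 + €0 = €1,710.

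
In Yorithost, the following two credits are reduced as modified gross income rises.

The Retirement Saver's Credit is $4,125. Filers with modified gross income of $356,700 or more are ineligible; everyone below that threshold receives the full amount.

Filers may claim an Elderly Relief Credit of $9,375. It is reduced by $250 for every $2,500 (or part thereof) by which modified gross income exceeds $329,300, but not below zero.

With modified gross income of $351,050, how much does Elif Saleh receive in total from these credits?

Retirement Saver's Credit: $351,050 is below the $356,700 cutoff, so the full $4,125 applies.
Elderly Relief Credit: income exceeds $329,300 by $21,750, which is 9 full-or-partial $2,500 increments; reduction = 9 × $250 = $2,250, leaving $7,125.
Total: $4,125 + $7,125 = $11,250.

$11,250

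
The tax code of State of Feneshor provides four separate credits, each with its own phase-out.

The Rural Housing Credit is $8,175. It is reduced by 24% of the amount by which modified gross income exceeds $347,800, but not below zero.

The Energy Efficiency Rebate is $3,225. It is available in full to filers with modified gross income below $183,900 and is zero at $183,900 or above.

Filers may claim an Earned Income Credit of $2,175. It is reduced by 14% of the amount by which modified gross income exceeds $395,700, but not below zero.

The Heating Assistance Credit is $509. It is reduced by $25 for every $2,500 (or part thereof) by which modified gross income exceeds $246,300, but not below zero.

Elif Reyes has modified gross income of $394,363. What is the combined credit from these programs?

$2,175

Rural Housing Credit: 24% of the $46,563 excess over $347,800 is $11,175.12 ≥ base, so the credit is $0.
Energy Efficiency Rebate: $394,363 meets or exceeds the $183,900 cutoff, so the credit is $0.
Earned Income Credit: $394,363 is at or below the $395,700 threshold, so the full $2,175 applies.
Heating Assistance Credit: income exceeds $246,300 by $148,063 → 60 increments × $25 = $1,500 ≥ base, so the credit is $0.
Total: $0 + $0 + $2,175 + $0 = $2,175.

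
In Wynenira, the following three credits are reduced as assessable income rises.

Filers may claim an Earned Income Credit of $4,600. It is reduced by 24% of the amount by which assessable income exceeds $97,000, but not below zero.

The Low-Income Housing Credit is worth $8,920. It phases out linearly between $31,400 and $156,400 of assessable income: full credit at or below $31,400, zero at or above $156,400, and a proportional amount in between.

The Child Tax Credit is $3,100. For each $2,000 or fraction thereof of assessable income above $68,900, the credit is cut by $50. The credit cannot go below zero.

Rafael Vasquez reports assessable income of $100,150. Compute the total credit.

$10,158

Earned Income Credit: 24% of the $3,150 excess over $97,000 is $756; credit = $4,600 − $756 = $3,844.
Low-Income Housing Credit: $100,150 is $68,750 into a $125,000 phase-out range, leaving 56,250/125,000 of the credit: $8,920 × 56,250/125,000 = $4,014.
Child Tax Credit: income exceeds $68,900 by $31,250, which is 16 full-or-partial $2,000 increments; reduction = 16 × $50 = $800, leaving $2,300.
Total: $3,844 + $4,014 + $2,300 = $10,158.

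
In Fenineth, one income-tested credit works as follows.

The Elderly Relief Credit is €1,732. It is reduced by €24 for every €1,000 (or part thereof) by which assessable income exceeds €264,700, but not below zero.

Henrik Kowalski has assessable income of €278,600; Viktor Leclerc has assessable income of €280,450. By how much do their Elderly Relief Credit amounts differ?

€48

Henrik (€278,600): Elderly Relief Credit: income exceeds €264,700 by €13,900, which is 14 full-or-partial €1,000 increments; reduction = 14 × €24 = €336, leaving €1,396.
Viktor (€280,450): Elderly Relief Credit: income exceeds €264,700 by €15,750, which is 16 full-or-partial €1,000 increments; reduction = 16 × €24 = €384, leaving €1,348.
Difference: |€1,396 − €1,348| = €48.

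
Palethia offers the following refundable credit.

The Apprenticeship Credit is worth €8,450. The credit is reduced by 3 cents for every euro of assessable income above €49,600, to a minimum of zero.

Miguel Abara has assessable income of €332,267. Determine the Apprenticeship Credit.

€0

Apprenticeship Credit: 3% of the €282,667 excess over €49,600 is €8,480.01 ≥ base, so the credit is €0.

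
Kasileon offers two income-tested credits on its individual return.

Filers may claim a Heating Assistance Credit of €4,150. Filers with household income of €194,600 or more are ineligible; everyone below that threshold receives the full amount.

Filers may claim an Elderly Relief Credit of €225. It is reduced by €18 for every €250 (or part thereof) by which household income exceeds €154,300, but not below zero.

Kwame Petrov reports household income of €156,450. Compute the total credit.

Heating Assistance Credit: €156,450 is below the €194,600 cutoff, so the full €4,150 applies.
Elderly Relief Credit: income exceeds €154,300 by €2,150, which is 9 full-or-partial €250 increments; reduction = 9 × €18 = €162, leaving €63.
Total: €4,150 + €63 = €4,213.

€4,213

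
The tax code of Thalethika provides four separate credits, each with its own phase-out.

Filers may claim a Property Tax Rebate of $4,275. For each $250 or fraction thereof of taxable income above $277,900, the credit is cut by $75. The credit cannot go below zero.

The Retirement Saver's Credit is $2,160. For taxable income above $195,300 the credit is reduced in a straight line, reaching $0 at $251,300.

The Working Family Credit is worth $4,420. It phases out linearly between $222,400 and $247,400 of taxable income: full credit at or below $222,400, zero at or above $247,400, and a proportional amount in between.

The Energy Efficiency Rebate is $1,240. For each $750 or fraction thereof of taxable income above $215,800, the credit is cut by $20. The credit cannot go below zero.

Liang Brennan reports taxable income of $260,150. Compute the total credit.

Property Tax Rebate: $260,150 is at or below the $277,900 threshold, so the full $4,275 applies.
Retirement Saver's Credit: $260,150 is at or above $251,300, so the credit is $0.
Working Family Credit: $260,150 is at or above $247,400, so the credit is $0.
Energy Efficiency Rebate: income exceeds $215,800 by $44,350, which is 60 full-or-partial $750 increments; reduction = 60 × $20 = $1,200, leaving $40.
Total: $4,275 + $0 + $0 + $40 = $4,315.

$4,315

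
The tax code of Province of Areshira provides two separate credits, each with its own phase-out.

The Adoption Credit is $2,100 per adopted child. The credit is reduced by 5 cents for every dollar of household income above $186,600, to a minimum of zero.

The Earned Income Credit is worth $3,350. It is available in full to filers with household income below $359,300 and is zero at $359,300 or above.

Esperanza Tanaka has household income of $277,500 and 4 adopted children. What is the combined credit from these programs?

$7,205

Adoption Credit: base = 4 × $2,100 = $8,400. 5% of the $90,900 excess over $186,600 is $4,545; credit = $8,400 − $4,545 = $3,855.
Earned Income Credit: $277,500 is below the $359,300 cutoff, so the full $3,350 applies.
Total: $3,855 + $3,350 = $7,205.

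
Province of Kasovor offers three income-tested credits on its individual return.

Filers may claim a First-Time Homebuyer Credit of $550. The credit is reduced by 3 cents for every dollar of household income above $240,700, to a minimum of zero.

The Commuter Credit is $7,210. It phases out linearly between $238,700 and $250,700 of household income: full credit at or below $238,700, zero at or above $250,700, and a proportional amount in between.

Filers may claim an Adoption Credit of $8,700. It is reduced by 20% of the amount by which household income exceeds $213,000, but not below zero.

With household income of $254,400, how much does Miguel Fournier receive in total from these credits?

$559

First-Time Homebuyer Credit: 3% of the $13,700 excess over $240,700 is $411; credit = $550 − $411 = $139.
Commuter Credit: $254,400 is at or above $250,700, so the credit is $0.
Adoption Credit: 20% of the $41,400 excess over $213,000 is $8,280; credit = $8,700 − $8,280 = $420.
Total: $139 + $0 + $420 = $559.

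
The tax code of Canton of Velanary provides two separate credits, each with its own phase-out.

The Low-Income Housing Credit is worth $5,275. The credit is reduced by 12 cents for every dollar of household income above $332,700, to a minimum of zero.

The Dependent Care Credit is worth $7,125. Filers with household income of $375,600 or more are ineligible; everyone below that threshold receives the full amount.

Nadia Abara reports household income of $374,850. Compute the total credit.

Low-Income Housing Credit: 12% of the $42,150 excess over $332,700 is $5,058; credit = $5,275 − $5,058 = $217.
Dependent Care Credit: $374,850 is below the $375,600 cutoff, so the full $7,125 applies.
Total: $217 + $7,125 = $7,342.

$7,342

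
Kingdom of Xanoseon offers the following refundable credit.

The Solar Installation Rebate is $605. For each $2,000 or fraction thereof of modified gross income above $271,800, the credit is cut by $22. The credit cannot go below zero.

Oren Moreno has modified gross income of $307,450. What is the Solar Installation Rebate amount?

$209

Solar Installation Rebate: income exceeds $271,800 by $35,650, which is 18 full-or-partial $2,000 increments; reduction = 18 × $22 = $396, leaving $209.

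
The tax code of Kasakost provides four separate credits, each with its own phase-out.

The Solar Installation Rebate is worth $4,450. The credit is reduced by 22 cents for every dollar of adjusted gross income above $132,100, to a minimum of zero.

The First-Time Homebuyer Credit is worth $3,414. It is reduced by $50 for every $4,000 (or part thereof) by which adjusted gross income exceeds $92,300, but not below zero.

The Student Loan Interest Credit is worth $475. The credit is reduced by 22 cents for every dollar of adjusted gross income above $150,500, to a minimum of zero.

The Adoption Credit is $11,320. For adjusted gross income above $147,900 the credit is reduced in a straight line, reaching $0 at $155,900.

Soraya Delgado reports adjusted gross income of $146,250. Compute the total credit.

$15,846

Solar Installation Rebate: 22% of the $14,150 excess over $132,100 is $3,113; credit = $4,450 − $3,113 = $1,337.
First-Time Homebuyer Credit: income exceeds $92,300 by $53,950, which is 14 full-or-partial $4,000 increments; reduction = 14 × $50 = $700, leaving $2,714.
Student Loan Interest Credit: $146,250 is at or below the $150,500 threshold, so the full $475 applies.
Adoption Credit: $146,250 is at or below the $147,900 threshold, so the full $11,320 applies.
Total: $1,337 + $2,714 + $475 + $11,320 = $15,846.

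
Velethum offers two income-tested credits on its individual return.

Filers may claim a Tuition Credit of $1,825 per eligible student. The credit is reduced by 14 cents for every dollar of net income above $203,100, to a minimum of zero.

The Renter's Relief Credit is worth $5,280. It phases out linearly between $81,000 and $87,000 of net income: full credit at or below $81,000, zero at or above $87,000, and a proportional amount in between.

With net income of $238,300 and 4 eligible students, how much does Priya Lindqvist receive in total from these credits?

$2,372

Tuition Credit: base = 4 × $1,825 = $7,300. 14% of the $35,200 excess over $203,100 is $4,928; credit = $7,300 − $4,928 = $2,372.
Renter's Relief Credit: $238,300 is at or above $87,000, so the credit is $0.
Total: $2,372 + $0 = $2,372.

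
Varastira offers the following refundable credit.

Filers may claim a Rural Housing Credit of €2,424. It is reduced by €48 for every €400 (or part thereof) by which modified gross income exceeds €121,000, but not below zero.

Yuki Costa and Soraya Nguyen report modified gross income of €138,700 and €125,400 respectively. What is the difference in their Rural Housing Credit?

Yuki (€138,700): Rural Housing Credit: income exceeds €121,000 by €17,700, which is 45 full-or-partial €400 increments; reduction = 45 × €48 = €2,160, leaving €264.
Soraya (€125,400): Rural Housing Credit: income exceeds €121,000 by €4,400, which is 11 full-or-partial €400 increments; reduction = 11 × €48 = €528, leaving €1,896.
Difference: |€264 − €1,896| = €1,632.

€1,632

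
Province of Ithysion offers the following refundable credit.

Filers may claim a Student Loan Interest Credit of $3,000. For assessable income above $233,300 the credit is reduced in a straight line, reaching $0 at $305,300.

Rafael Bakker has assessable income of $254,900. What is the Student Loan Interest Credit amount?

Student Loan Interest Credit: $254,900 is $21,600 into a $72,000 phase-out range, leaving 50,400/72,000 of the credit: $3,000 × 50,400/72,000 = $2,100.

$2,100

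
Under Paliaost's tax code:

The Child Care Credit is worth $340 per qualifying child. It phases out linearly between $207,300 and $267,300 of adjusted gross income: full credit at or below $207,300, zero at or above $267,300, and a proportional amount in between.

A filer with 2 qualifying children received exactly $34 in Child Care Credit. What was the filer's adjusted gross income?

$264,300

Full credit = 2 × $340 = $680.
$34 is 34/680 of the full $680, so 646/680 of the $60,000 range has been used: income = $207,300 + $60,000 × 646/680 = $264,300.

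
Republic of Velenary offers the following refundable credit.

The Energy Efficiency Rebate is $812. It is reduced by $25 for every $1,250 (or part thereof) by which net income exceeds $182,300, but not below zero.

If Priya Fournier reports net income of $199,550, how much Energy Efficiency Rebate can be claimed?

$462

Energy Efficiency Rebate: income exceeds $182,300 by $17,250, which is 14 full-or-partial $1,250 increments; reduction = 14 × $25 = $350, leaving $462.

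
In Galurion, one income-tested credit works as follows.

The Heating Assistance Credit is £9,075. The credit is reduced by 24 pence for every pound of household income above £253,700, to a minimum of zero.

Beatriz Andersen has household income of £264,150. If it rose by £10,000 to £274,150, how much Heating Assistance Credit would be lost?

£2,400

At £264,150 — 24% of the £10,450 excess over £253,700 is £2,508; credit = £9,075 − £2,508 = £6,567.
At £274,150 — 24% of the £20,450 excess over £253,700 is £4,908; credit = £9,075 − £4,908 = £4,167.
Lost: £6,567 − £4,167 = £2,400.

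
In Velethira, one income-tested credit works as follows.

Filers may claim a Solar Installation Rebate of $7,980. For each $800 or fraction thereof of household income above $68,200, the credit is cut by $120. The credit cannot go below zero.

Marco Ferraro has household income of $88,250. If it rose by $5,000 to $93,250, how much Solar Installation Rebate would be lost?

At $88,250 — income exceeds $68,200 by $20,050, which is 26 full-or-partial $800 increments; reduction = 26 × $120 = $3,120, leaving $4,860.
At $93,250 — income exceeds $68,200 by $25,050, which is 32 full-or-partial $800 increments; reduction = 32 × $120 = $3,840, leaving $4,140.
Lost: $4,860 − $4,140 = $720.

$720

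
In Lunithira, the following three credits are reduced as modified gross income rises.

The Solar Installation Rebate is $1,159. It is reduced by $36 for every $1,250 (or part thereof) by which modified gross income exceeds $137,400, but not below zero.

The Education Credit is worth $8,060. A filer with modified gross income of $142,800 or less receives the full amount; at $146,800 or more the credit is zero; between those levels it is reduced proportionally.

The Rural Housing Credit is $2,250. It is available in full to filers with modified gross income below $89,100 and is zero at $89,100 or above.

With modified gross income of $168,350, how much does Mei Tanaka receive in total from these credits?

$259

Solar Installation Rebate: income exceeds $137,400 by $30,950, which is 25 full-or-partial $1,250 increments; reduction = 25 × $36 = $900, leaving $259.
Education Credit: $168,350 is at or above $146,800, so the credit is $0.
Rural Housing Credit: $168,350 meets or exceeds the $89,100 cutoff, so the credit is $0.
Total: $259 + $0 + $0 = $259.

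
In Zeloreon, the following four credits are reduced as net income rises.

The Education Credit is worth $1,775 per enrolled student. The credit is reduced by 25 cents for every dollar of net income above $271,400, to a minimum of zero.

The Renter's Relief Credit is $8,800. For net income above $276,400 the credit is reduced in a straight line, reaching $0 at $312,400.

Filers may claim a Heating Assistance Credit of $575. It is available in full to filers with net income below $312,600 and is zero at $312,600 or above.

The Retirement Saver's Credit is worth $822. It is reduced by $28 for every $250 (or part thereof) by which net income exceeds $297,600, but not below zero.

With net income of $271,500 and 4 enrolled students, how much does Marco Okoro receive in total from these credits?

Education Credit: base = 4 × $1,775 = $7,100. 25% of the $100 excess over $271,400 is $25; credit = $7,100 − $25 = $7,075.
Renter's Relief Credit: $271,500 is at or below the $276,400 threshold, so the full $8,800 applies.
Heating Assistance Credit: $271,500 is below the $312,600 cutoff, so the full $575 applies.
Retirement Saver's Credit: $271,500 is at or below the $297,600 threshold, so the full $822 applies.
Total: $7,075 + $8,800 + $575 + $822 = $17,272.

$17,272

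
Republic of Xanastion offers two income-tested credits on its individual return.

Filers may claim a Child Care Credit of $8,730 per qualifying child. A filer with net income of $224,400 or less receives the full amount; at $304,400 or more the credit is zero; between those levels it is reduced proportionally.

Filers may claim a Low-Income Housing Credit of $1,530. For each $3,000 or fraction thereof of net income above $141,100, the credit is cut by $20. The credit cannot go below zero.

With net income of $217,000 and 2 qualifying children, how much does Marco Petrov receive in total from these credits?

$18,470

Child Care Credit: base = 2 × $8,730 = $17,460. $217,000 is at or below the $224,400 threshold, so the full $17,460 applies.
Low-Income Housing Credit: income exceeds $141,100 by $75,900, which is 26 full-or-partial $3,000 increments; reduction = 26 × $20 = $520, leaving $1,010.
Total: $17,460 + $1,010 = $18,470.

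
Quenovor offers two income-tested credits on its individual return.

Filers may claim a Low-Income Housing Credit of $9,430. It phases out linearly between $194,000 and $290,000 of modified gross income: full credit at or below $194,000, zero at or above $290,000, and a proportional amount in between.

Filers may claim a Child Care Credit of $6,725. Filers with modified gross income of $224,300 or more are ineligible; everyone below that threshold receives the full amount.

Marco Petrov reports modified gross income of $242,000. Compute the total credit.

Low-Income Housing Credit: $242,000 is $48,000 into a $96,000 phase-out range, leaving 48,000/96,000 of the credit: $9,430 × 48,000/96,000 = $4,715.
Child Care Credit: $242,000 meets or exceeds the $224,300 cutoff, so the credit is $0.
Total: $4,715 + $0 = $4,715.

$4,715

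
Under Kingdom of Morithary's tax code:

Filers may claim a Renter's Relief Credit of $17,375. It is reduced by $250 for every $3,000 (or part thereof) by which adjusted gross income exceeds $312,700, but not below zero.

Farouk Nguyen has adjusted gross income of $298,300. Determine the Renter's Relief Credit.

Renter's Relief Credit: $298,300 is at or below the $312,700 threshold, so the full $17,375 applies.

$17,375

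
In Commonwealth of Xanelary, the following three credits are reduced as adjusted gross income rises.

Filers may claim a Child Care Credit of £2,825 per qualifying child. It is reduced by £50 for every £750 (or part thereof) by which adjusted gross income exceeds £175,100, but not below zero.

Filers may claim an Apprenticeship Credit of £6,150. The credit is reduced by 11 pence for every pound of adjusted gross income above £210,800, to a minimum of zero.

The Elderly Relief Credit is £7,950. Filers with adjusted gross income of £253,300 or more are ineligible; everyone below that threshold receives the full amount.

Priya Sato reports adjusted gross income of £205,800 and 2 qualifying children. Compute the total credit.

Child Care Credit: base = 2 × £2,825 = £5,650. income exceeds £175,100 by £30,700, which is 41 full-or-partial £750 increments; reduction = 41 × £50 = £2,050, leaving £3,600.
Apprenticeship Credit: £205,800 is at or below the £210,800 threshold, so the full £6,150 applies.
Elderly Relief Credit: £205,800 is below the £253,300 cutoff, so the full £7,950 applies.
Total: £3,600 + £6,150 + £7,950 = £17,700.

£17,700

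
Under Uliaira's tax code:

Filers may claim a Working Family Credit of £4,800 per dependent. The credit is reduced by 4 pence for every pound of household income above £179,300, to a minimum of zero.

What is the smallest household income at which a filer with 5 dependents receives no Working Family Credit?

£779,300

Full credit = 5 × £4,800 = £24,000.
The credit falls by 4% of each pound above £179,300, so it reaches zero when the excess is £24,000 / 4% = £600,000: income = £179,300 + £600,000 = £779,300.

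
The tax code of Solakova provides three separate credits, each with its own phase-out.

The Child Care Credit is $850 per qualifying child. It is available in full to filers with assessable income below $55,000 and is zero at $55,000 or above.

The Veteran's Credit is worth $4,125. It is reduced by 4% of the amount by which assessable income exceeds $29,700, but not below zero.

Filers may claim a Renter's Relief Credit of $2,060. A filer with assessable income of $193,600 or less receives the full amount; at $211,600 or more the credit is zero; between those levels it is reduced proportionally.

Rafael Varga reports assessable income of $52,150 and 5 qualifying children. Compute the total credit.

$9,537

Child Care Credit: base = 5 × $850 = $4,250. $52,150 is below the $55,000 cutoff, so the full $4,250 applies.
Veteran's Credit: 4% of the $22,450 excess over $29,700 is $898; credit = $4,125 − $898 = $3,227.
Renter's Relief Credit: $52,150 is at or below the $193,600 threshold, so the full $2,060 applies.
Total: $4,250 + $3,227 + $2,060 = $9,537.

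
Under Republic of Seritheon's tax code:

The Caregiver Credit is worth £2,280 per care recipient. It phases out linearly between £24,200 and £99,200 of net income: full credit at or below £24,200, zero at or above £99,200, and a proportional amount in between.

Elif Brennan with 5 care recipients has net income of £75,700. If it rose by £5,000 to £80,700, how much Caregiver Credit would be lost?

At £75,700 — base = 5 × £2,280 = £11,400. £75,700 is £51,500 into a £75,000 phase-out range, leaving 23,500/75,000 of the credit: £11,400 × 23,500/75,000 = £3,572.
At £80,700 — base = 5 × £2,280 = £11,400. £80,700 is £56,500 into a £75,000 phase-out range, leaving 18,500/75,000 of the credit: £11,400 × 18,500/75,000 = £2,812.
Lost: £3,572 − £2,812 = £760.

£760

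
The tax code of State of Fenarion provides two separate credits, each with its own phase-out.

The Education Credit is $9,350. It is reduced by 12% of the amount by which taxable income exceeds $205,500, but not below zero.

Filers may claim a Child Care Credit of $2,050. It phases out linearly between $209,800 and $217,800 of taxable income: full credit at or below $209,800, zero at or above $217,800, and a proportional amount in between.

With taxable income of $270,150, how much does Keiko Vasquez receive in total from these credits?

$1,592

Education Credit: 12% of the $64,650 excess over $205,500 is $7,758; credit = $9,350 − $7,758 = $1,592.
Child Care Credit: $270,150 is at or above $217,800, so the credit is $0.
Total: $1,592 + $0 = $1,592.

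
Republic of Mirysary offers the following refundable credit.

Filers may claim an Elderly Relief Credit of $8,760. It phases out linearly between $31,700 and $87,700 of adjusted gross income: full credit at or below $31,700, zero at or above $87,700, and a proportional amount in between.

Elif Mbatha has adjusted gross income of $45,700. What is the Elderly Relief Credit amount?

Elderly Relief Credit: $45,700 is $14,000 into a $56,000 phase-out range, leaving 42,000/56,000 of the credit: $8,760 × 42,000/56,000 = $6,570.

$6,570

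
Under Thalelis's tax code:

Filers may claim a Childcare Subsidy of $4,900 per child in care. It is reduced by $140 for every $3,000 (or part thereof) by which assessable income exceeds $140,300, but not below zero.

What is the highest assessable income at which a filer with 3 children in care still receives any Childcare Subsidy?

Full credit = 3 × $4,900 = $14,700.
After 104 increments the reduction is 104 × $140 = $14,560, leaving $140; one more increment wipes it out. Increment 104 ends at excess 104 × $3,000 = $312,000, so the highest qualifying income is $140,300 + $312,000 = $452,300.

$452,300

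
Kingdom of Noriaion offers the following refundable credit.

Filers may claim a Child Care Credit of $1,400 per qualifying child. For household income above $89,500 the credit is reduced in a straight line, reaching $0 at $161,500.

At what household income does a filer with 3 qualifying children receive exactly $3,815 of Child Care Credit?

Full credit = 3 × $1,400 = $4,200.
$3,815 is 3,815/4,200 of the full $4,200, so 385/4,200 of the $72,000 range has been used: income = $89,500 + $72,000 × 385/4,200 = $96,100.

$96,100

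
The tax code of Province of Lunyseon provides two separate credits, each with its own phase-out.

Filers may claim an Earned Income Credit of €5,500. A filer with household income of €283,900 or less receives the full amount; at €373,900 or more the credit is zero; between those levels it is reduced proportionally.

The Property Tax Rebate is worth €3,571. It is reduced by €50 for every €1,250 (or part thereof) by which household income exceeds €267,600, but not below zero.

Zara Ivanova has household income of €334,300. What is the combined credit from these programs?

€3,291

Earned Income Credit: €334,300 is €50,400 into a €90,000 phase-out range, leaving 39,600/90,000 of the credit: €5,500 × 39,600/90,000 = €2,420.
Property Tax Rebate: income exceeds €267,600 by €66,700, which is 54 full-or-partial €1,250 increments; reduction = 54 × €50 = €2,700, leaving €871.
Total: €2,420 + €871 = €3,291.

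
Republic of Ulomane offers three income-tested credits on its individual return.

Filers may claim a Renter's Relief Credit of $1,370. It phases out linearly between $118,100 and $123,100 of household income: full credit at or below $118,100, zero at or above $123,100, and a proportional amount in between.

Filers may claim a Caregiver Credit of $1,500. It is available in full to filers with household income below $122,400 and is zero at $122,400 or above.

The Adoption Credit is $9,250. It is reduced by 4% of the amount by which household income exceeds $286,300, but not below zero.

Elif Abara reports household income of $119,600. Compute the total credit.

Renter's Relief Credit: $119,600 is $1,500 into a $5,000 phase-out range, leaving 3,500/5,000 of the credit: $1,370 × 3,500/5,000 = $959.
Caregiver Credit: $119,600 is below the $122,400 cutoff, so the full $1,500 applies.
Adoption Credit: $119,600 is at or below the $286,300 threshold, so the full $9,250 applies.
Total: $959 + $1,500 + $9,250 = $11,709.

$11,709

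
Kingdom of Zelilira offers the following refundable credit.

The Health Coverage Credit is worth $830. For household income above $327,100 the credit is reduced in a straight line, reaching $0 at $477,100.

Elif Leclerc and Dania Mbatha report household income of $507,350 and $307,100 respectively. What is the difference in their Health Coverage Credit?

$830

Elif ($507,350): Health Coverage Credit: $507,350 is at or above $477,100, so the credit is $0.
Dania ($307,100): Health Coverage Credit: $307,100 is at or below the $327,100 threshold, so the full $830 applies.
Difference: |$0 − $830| = $830.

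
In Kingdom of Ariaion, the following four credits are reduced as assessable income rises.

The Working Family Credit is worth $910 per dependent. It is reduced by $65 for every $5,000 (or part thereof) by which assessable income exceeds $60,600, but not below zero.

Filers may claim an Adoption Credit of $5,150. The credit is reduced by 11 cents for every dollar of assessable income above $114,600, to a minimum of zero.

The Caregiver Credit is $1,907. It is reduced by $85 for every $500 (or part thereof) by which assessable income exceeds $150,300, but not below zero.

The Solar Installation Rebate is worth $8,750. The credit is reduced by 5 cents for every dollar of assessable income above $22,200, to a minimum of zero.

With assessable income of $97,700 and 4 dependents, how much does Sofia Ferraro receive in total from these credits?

$15,152

Working Family Credit: base = 4 × $910 = $3,640. income exceeds $60,600 by $37,100, which is 8 full-or-partial $5,000 increments; reduction = 8 × $65 = $520, leaving $3,120.
Adoption Credit: $97,700 is at or below the $114,600 threshold, so the full $5,150 applies.
Caregiver Credit: $97,700 is at or below the $150,300 threshold, so the full $1,907 applies.
Solar Installation Rebate: 5% of the $75,500 excess over $22,200 is $3,775; credit = $8,750 − $3,775 = $4,975.
Total: $3,120 + $5,150 + $1,907 + $4,975 = $15,152.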